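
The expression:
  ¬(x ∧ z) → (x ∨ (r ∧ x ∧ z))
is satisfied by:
  {x: True}


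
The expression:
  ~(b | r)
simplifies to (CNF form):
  ~b & ~r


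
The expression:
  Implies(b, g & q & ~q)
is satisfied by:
  {b: False}


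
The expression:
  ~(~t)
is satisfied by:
  {t: True}


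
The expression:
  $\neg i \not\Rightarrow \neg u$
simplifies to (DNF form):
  $u \wedge \neg i$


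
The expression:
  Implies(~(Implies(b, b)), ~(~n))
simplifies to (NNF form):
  True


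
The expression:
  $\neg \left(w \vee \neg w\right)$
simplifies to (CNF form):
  $\text{False}$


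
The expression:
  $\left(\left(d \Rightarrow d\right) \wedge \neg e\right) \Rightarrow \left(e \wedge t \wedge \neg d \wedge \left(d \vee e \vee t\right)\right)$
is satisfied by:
  {e: True}


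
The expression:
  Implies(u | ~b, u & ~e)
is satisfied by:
  {b: True, e: False, u: False}
  {u: True, b: True, e: False}
  {u: True, e: False, b: False}
  {b: True, e: True, u: False}


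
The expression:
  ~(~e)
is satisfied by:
  {e: True}


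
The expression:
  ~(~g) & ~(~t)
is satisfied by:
  {t: True, g: True}


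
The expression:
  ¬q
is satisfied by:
  {q: False}


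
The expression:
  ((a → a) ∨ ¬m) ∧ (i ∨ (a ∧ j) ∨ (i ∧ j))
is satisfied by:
  {i: True, a: True, j: True}
  {i: True, a: True, j: False}
  {i: True, j: True, a: False}
  {i: True, j: False, a: False}
  {a: True, j: True, i: False}


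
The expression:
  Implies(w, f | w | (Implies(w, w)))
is always true.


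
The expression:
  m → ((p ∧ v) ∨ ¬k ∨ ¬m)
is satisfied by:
  {p: True, v: True, k: False, m: False}
  {p: True, v: False, k: False, m: False}
  {v: True, p: False, k: False, m: False}
  {p: False, v: False, k: False, m: False}
  {p: True, m: True, v: True, k: False}
  {p: True, m: True, v: False, k: False}
  {m: True, v: True, p: False, k: False}
  {m: True, p: False, v: False, k: False}
  {p: True, k: True, v: True, m: False}
  {p: True, k: True, v: False, m: False}
  {k: True, v: True, p: False, m: False}
  {k: True, p: False, v: False, m: False}
  {p: True, m: True, k: True, v: True}


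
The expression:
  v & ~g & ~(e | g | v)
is never true.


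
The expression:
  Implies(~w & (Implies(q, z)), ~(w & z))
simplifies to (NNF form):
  True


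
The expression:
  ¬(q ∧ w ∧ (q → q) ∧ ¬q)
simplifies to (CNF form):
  True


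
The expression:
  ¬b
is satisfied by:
  {b: False}


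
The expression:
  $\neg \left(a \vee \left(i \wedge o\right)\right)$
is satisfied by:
  {o: False, a: False, i: False}
  {i: True, o: False, a: False}
  {o: True, i: False, a: False}


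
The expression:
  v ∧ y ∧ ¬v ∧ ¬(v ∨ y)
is never true.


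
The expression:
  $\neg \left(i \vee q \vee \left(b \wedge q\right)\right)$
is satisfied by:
  {q: False, i: False}


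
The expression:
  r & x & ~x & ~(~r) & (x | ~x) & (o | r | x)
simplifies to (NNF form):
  False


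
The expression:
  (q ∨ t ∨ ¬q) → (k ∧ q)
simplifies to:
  k ∧ q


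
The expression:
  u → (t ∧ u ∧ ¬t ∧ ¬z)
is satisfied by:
  {u: False}


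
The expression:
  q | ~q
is always true.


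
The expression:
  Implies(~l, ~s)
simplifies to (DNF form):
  l | ~s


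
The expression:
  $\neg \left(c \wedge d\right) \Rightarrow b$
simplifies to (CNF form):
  $\left(b \vee c\right) \wedge \left(b \vee d\right)$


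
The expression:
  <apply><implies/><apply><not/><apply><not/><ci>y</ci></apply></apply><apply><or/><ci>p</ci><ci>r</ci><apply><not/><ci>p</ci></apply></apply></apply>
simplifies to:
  <true/>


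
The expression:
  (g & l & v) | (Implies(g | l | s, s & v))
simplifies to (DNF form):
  (s & v) | (g & l & v) | (g & s & v) | (l & s & v) | (g & v & ~g) | (l & v & ~l) | (s & v & ~g) | (s & v & ~l) | (s & v & ~s) | (l & ~l & ~s) | (s & ~l & ~s) | (v & ~g & ~l) | (g & l & v & ~l) | (g & l & v & ~s) | (g & s & v & ~l) | (g & s & v & ~s) | (l & s & v & ~l) | (l & s & v & ~s) | (~g & ~l & ~s) | (g & l & ~l & ~s) | (g & s & ~l & ~s) | (g & v & ~g & ~l) | (g & v & ~g & ~s) | (l & s & ~l & ~s) | (l & v & ~l & ~s) | (s & v & ~g & ~l) | (s & v & ~g & ~s) | (s & v & ~l & ~s) | (g & ~g & ~l & ~s) | (s & ~g & ~l & ~s) | (v & ~g & ~l & ~s)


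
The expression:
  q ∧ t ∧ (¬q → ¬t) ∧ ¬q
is never true.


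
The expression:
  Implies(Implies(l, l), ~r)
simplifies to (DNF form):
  ~r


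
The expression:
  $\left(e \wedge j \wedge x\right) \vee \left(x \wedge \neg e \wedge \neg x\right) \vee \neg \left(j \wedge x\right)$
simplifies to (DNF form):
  $e \vee \neg j \vee \neg x$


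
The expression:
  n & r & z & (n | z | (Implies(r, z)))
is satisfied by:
  {r: True, z: True, n: True}


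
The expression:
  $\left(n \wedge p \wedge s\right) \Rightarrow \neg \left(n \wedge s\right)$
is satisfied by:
  {s: False, p: False, n: False}
  {n: True, s: False, p: False}
  {p: True, s: False, n: False}
  {n: True, p: True, s: False}
  {s: True, n: False, p: False}
  {n: True, s: True, p: False}
  {p: True, s: True, n: False}


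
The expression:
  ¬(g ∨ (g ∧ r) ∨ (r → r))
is never true.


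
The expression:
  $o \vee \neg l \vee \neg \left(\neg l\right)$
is always true.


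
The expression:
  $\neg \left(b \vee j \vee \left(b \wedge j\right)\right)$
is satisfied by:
  {j: False, b: False}


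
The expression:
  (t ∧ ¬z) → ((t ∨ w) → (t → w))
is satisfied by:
  {z: True, w: True, t: False}
  {z: True, w: False, t: False}
  {w: True, z: False, t: False}
  {z: False, w: False, t: False}
  {z: True, t: True, w: True}
  {z: True, t: True, w: False}
  {t: True, w: True, z: False}


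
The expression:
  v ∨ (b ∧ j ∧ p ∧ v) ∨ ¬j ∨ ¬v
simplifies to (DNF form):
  True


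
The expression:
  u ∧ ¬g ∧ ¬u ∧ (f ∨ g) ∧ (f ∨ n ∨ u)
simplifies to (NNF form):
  False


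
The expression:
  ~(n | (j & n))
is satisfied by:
  {n: False}


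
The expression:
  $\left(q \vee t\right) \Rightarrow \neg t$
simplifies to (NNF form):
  $\neg t$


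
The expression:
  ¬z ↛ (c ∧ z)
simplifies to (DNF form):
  ¬z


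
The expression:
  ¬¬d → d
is always true.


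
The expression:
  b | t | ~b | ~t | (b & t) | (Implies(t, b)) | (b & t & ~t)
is always true.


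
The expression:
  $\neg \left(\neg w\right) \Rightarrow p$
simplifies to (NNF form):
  $p \vee \neg w$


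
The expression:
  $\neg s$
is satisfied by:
  {s: False}


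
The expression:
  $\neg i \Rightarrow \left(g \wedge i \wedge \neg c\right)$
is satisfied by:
  {i: True}


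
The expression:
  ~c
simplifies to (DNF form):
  ~c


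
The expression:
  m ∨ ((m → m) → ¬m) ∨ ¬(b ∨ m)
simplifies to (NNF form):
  True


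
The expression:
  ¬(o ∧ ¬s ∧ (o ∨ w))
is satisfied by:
  {s: True, o: False}
  {o: False, s: False}
  {o: True, s: True}


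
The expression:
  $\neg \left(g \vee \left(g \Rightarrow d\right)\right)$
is never true.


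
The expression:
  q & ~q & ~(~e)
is never true.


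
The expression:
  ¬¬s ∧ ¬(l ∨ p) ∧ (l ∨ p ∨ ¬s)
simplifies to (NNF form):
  False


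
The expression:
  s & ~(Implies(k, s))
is never true.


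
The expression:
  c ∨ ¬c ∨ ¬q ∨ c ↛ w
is always true.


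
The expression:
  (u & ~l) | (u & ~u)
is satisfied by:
  {u: True, l: False}


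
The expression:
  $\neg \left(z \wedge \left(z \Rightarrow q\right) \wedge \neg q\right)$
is always true.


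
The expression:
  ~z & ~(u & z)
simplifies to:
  ~z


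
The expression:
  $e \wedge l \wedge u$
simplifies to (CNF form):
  $e \wedge l \wedge u$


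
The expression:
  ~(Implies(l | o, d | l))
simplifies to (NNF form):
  o & ~d & ~l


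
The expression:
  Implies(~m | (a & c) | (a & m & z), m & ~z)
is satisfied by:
  {m: True, z: False, a: False}
  {m: True, a: True, z: False}
  {m: True, z: True, a: False}


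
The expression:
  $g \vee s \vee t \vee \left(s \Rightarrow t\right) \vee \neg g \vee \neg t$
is always true.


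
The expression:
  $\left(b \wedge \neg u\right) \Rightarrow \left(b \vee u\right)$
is always true.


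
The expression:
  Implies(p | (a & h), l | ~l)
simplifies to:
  True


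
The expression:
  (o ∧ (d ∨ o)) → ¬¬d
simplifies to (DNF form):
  d ∨ ¬o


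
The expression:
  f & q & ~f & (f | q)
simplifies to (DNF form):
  False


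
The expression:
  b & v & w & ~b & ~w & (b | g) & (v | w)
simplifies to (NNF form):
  False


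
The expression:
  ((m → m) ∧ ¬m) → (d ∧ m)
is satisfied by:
  {m: True}


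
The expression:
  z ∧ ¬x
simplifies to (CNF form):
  z ∧ ¬x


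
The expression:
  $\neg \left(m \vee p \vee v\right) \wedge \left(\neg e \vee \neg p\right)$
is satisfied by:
  {v: False, p: False, m: False}


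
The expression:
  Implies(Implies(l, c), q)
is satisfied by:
  {q: True, l: True, c: False}
  {q: True, c: False, l: False}
  {q: True, l: True, c: True}
  {q: True, c: True, l: False}
  {l: True, c: False, q: False}


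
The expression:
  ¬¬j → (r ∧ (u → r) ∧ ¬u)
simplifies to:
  (r ∧ ¬u) ∨ ¬j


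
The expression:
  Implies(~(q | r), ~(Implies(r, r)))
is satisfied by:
  {r: True, q: True}
  {r: True, q: False}
  {q: True, r: False}


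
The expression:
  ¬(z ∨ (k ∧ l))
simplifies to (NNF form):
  ¬z ∧ (¬k ∨ ¬l)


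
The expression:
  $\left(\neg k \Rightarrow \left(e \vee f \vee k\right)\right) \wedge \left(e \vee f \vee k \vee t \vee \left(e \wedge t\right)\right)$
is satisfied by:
  {k: True, e: True, f: True}
  {k: True, e: True, f: False}
  {k: True, f: True, e: False}
  {k: True, f: False, e: False}
  {e: True, f: True, k: False}
  {e: True, f: False, k: False}
  {f: True, e: False, k: False}


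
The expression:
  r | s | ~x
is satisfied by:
  {r: True, s: True, x: False}
  {r: True, s: False, x: False}
  {s: True, r: False, x: False}
  {r: False, s: False, x: False}
  {r: True, x: True, s: True}
  {r: True, x: True, s: False}
  {x: True, s: True, r: False}


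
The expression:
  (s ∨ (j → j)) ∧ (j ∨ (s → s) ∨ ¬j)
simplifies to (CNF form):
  True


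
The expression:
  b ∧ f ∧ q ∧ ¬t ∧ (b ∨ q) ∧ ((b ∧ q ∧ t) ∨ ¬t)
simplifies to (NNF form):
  b ∧ f ∧ q ∧ ¬t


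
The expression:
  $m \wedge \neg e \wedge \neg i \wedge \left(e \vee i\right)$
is never true.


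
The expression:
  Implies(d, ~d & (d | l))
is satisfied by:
  {d: False}


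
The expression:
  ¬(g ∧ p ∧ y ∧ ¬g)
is always true.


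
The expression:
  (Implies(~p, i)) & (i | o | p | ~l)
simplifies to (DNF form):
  i | p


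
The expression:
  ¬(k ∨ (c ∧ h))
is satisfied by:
  {h: False, k: False, c: False}
  {c: True, h: False, k: False}
  {h: True, c: False, k: False}


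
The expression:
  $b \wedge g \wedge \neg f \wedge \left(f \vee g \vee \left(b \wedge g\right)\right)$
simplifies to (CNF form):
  $b \wedge g \wedge \neg f$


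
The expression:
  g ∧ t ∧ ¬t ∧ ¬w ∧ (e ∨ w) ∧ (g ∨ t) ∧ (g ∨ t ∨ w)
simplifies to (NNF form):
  False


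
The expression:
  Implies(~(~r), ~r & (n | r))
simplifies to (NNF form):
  ~r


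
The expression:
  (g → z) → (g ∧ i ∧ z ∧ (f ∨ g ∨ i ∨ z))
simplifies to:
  g ∧ (i ∨ ¬z)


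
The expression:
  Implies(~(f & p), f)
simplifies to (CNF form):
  f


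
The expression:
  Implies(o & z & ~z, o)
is always true.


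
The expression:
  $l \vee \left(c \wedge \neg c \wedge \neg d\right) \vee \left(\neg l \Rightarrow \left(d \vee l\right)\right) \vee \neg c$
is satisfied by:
  {d: True, l: True, c: False}
  {d: True, c: False, l: False}
  {l: True, c: False, d: False}
  {l: False, c: False, d: False}
  {d: True, l: True, c: True}
  {d: True, c: True, l: False}
  {l: True, c: True, d: False}


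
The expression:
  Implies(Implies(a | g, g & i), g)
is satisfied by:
  {a: True, g: True}
  {a: True, g: False}
  {g: True, a: False}


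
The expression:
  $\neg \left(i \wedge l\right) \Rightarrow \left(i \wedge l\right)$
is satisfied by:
  {i: True, l: True}


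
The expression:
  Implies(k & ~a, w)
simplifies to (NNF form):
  a | w | ~k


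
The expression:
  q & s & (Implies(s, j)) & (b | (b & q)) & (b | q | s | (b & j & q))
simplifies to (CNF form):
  b & j & q & s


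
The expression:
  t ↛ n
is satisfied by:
  {t: True, n: False}


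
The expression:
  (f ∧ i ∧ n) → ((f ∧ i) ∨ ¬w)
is always true.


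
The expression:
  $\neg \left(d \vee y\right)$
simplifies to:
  $\neg d \wedge \neg y$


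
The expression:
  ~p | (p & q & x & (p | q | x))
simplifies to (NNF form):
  ~p | (q & x)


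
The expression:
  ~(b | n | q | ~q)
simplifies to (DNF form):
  False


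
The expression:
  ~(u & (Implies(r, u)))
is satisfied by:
  {u: False}


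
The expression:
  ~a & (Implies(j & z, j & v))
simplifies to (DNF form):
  (v & ~a) | (~a & ~j) | (~a & ~z)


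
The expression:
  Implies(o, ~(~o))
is always true.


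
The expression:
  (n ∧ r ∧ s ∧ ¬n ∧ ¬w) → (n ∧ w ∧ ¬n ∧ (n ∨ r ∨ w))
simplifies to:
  True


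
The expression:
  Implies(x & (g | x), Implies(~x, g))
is always true.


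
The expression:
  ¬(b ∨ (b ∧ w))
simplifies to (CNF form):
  ¬b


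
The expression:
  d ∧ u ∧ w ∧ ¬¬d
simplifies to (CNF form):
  d ∧ u ∧ w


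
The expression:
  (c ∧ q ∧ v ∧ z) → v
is always true.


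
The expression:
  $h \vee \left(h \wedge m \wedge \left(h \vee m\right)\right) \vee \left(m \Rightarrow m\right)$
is always true.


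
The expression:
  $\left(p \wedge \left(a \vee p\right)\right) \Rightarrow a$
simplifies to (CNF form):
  $a \vee \neg p$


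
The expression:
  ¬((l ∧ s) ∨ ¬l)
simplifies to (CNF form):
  l ∧ ¬s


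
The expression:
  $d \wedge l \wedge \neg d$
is never true.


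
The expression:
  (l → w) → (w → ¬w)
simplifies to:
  ¬w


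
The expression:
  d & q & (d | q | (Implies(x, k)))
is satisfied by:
  {d: True, q: True}


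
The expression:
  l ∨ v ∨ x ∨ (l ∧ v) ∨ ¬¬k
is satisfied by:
  {l: True, x: True, k: True, v: True}
  {l: True, x: True, k: True, v: False}
  {l: True, x: True, v: True, k: False}
  {l: True, x: True, v: False, k: False}
  {l: True, k: True, v: True, x: False}
  {l: True, k: True, v: False, x: False}
  {l: True, k: False, v: True, x: False}
  {l: True, k: False, v: False, x: False}
  {x: True, k: True, v: True, l: False}
  {x: True, k: True, v: False, l: False}
  {x: True, v: True, k: False, l: False}
  {x: True, v: False, k: False, l: False}
  {k: True, v: True, x: False, l: False}
  {k: True, x: False, v: False, l: False}
  {v: True, x: False, k: False, l: False}


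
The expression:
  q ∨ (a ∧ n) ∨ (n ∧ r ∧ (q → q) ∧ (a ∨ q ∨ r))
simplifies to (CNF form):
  (n ∨ q) ∧ (a ∨ n ∨ q) ∧ (a ∨ q ∨ r) ∧ (n ∨ q ∨ r)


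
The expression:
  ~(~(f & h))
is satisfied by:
  {h: True, f: True}


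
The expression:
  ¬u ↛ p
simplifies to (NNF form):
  p ∨ ¬u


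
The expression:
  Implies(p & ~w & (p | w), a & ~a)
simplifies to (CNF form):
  w | ~p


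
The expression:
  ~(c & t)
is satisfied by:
  {c: False, t: False}
  {t: True, c: False}
  {c: True, t: False}


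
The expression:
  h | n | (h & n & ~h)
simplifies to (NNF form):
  h | n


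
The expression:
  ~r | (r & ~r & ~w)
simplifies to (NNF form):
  ~r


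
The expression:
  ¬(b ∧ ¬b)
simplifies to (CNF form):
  True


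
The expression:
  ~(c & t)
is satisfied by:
  {c: False, t: False}
  {t: True, c: False}
  {c: True, t: False}


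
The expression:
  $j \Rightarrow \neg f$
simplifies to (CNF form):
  $\neg f \vee \neg j$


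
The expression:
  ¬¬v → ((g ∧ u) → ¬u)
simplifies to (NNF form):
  ¬g ∨ ¬u ∨ ¬v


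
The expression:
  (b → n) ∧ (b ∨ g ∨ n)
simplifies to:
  n ∨ (g ∧ ¬b)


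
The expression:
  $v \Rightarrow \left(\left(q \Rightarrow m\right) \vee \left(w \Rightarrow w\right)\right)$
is always true.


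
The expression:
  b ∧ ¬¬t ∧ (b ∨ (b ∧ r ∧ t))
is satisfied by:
  {t: True, b: True}


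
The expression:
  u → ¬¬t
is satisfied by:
  {t: True, u: False}
  {u: False, t: False}
  {u: True, t: True}


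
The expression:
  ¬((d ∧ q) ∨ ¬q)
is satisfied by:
  {q: True, d: False}


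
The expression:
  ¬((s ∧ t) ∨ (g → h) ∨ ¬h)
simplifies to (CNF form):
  False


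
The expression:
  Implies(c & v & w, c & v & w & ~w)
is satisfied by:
  {w: False, v: False, c: False}
  {c: True, w: False, v: False}
  {v: True, w: False, c: False}
  {c: True, v: True, w: False}
  {w: True, c: False, v: False}
  {c: True, w: True, v: False}
  {v: True, w: True, c: False}


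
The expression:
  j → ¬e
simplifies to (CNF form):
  ¬e ∨ ¬j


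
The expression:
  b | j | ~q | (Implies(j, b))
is always true.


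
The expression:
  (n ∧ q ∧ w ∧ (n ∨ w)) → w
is always true.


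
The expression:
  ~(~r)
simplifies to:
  r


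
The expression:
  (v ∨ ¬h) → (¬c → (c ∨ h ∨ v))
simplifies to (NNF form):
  c ∨ h ∨ v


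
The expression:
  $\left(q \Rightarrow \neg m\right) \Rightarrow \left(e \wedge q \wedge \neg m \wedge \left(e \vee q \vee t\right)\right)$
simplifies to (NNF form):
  $q \wedge \left(e \vee m\right)$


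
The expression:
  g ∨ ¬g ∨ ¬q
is always true.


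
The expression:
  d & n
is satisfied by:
  {d: True, n: True}


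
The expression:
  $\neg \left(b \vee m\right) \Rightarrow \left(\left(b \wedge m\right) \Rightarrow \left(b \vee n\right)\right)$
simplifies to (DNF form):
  $\text{True}$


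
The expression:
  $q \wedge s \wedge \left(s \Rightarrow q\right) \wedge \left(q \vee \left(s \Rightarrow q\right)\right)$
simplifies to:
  $q \wedge s$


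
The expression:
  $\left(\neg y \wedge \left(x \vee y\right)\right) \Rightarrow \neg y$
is always true.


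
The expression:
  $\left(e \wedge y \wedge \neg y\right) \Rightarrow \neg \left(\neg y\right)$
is always true.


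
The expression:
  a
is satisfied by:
  {a: True}


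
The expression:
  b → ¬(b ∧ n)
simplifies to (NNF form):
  ¬b ∨ ¬n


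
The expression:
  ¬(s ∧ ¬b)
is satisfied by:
  {b: True, s: False}
  {s: False, b: False}
  {s: True, b: True}


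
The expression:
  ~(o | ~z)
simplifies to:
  z & ~o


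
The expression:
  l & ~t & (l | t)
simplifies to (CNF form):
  l & ~t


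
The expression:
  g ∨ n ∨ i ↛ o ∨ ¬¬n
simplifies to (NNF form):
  g ∨ n ∨ (i ∧ ¬o)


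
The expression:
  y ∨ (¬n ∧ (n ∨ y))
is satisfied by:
  {y: True}


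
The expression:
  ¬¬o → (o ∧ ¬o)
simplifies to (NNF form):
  ¬o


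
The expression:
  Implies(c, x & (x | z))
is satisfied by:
  {x: True, c: False}
  {c: False, x: False}
  {c: True, x: True}


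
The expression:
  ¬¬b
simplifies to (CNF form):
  b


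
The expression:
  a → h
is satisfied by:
  {h: True, a: False}
  {a: False, h: False}
  {a: True, h: True}


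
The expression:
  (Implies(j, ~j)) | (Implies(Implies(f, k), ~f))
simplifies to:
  ~f | ~j | ~k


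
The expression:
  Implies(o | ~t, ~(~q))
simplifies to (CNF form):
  (q | t) & (q | ~o)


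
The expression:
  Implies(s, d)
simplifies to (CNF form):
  d | ~s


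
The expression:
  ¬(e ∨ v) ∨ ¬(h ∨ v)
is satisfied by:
  {v: False, h: False, e: False}
  {e: True, v: False, h: False}
  {h: True, v: False, e: False}


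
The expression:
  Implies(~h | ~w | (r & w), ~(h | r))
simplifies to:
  ~r & (w | ~h)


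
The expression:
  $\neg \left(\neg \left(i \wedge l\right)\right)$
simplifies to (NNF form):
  $i \wedge l$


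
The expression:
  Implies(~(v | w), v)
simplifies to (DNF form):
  v | w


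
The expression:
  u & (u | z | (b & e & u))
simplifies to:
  u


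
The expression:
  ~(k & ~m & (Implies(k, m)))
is always true.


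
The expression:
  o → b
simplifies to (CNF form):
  b ∨ ¬o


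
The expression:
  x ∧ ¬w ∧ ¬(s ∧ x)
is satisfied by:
  {x: True, w: False, s: False}


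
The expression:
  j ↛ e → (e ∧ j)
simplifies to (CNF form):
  e ∨ ¬j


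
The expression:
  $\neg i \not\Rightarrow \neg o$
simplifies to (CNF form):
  $o \wedge \neg i$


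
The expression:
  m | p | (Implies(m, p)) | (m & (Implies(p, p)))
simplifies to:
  True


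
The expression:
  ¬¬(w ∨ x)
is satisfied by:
  {x: True, w: True}
  {x: True, w: False}
  {w: True, x: False}


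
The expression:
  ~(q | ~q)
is never true.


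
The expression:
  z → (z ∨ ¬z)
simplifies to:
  True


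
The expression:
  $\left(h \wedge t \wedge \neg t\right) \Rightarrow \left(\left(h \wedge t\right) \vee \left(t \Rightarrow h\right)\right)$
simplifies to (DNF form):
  $\text{True}$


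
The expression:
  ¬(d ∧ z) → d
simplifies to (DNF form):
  d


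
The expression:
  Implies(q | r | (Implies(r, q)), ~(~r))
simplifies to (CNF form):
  r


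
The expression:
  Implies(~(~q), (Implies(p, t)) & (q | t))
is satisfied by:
  {t: True, p: False, q: False}
  {p: False, q: False, t: False}
  {t: True, q: True, p: False}
  {q: True, p: False, t: False}
  {t: True, p: True, q: False}
  {p: True, t: False, q: False}
  {t: True, q: True, p: True}


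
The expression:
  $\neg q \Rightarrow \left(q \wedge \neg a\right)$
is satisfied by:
  {q: True}


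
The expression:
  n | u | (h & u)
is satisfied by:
  {n: True, u: True}
  {n: True, u: False}
  {u: True, n: False}


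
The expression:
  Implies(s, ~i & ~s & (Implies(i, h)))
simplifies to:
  ~s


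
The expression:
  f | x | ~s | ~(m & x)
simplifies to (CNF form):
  True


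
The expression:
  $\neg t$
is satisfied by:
  {t: False}


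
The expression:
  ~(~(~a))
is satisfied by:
  {a: False}


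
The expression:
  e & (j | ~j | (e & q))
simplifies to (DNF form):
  e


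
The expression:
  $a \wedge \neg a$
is never true.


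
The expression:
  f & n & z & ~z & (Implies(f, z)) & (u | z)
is never true.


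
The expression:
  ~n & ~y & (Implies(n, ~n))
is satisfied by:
  {n: False, y: False}


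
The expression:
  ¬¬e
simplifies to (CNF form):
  e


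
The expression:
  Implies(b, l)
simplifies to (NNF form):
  l | ~b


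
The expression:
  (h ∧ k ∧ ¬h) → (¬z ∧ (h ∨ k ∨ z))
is always true.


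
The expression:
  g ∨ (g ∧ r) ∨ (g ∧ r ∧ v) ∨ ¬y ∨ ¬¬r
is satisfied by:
  {r: True, g: True, y: False}
  {r: True, g: False, y: False}
  {g: True, r: False, y: False}
  {r: False, g: False, y: False}
  {r: True, y: True, g: True}
  {r: True, y: True, g: False}
  {y: True, g: True, r: False}


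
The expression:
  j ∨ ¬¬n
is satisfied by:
  {n: True, j: True}
  {n: True, j: False}
  {j: True, n: False}


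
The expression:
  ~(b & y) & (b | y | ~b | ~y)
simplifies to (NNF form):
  ~b | ~y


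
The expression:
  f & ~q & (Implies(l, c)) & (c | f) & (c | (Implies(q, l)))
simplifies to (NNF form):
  f & ~q & (c | ~l)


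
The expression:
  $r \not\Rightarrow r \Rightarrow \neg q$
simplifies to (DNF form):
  $\text{True}$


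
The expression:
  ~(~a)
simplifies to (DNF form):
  a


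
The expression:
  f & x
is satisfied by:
  {x: True, f: True}


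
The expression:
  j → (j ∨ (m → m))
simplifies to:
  True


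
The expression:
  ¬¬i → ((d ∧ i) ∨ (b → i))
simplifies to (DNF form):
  True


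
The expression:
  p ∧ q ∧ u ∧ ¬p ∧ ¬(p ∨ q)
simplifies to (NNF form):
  False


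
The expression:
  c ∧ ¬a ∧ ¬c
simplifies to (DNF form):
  False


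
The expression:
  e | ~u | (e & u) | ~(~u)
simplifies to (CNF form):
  True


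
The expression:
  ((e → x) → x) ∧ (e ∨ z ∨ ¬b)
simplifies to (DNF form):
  e ∨ (x ∧ z) ∨ (x ∧ ¬b)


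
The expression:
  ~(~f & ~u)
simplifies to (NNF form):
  f | u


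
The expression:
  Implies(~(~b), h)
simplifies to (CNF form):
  h | ~b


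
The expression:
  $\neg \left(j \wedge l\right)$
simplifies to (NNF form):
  $\neg j \vee \neg l$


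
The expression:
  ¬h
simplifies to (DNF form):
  ¬h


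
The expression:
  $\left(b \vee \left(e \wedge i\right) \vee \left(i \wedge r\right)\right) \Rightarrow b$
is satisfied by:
  {b: True, r: False, e: False, i: False}
  {b: True, e: True, r: False, i: False}
  {b: True, r: True, e: False, i: False}
  {b: True, e: True, r: True, i: False}
  {b: False, r: False, e: False, i: False}
  {e: True, b: False, r: False, i: False}
  {r: True, b: False, e: False, i: False}
  {e: True, r: True, b: False, i: False}
  {i: True, b: True, r: False, e: False}
  {i: True, e: True, b: True, r: False}
  {i: True, b: True, r: True, e: False}
  {i: True, e: True, b: True, r: True}
  {i: True, b: False, r: False, e: False}


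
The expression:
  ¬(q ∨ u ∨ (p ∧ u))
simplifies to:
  ¬q ∧ ¬u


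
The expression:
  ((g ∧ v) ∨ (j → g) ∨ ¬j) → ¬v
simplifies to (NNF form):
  (j ∧ ¬g) ∨ ¬v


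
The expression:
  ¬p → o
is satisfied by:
  {o: True, p: True}
  {o: True, p: False}
  {p: True, o: False}


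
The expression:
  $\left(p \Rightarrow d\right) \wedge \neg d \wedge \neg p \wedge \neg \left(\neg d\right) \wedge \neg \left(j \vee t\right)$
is never true.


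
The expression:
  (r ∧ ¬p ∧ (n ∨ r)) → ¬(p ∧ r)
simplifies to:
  True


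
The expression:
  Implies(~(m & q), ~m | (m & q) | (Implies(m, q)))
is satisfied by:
  {q: True, m: False}
  {m: False, q: False}
  {m: True, q: True}


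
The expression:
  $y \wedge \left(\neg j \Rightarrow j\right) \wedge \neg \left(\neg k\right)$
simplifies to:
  $j \wedge k \wedge y$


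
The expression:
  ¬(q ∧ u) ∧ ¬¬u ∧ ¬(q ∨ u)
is never true.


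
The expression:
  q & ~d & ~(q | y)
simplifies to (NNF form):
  False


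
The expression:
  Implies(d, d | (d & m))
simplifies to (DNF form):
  True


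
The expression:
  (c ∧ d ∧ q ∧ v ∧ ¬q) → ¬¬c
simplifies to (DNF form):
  True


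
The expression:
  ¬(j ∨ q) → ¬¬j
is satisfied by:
  {q: True, j: True}
  {q: True, j: False}
  {j: True, q: False}


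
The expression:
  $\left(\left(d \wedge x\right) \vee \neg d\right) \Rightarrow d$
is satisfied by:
  {d: True}


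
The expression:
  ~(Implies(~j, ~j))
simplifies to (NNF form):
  False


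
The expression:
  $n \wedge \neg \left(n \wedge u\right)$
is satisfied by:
  {n: True, u: False}


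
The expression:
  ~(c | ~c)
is never true.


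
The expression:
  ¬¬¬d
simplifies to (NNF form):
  ¬d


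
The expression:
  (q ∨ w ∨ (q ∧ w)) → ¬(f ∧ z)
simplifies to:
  (¬q ∧ ¬w) ∨ ¬f ∨ ¬z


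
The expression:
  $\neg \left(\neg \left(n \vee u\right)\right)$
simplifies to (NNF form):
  $n \vee u$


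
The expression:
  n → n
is always true.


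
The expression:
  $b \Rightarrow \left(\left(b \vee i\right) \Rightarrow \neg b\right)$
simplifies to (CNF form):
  $\neg b$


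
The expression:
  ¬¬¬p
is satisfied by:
  {p: False}


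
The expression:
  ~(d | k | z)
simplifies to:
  ~d & ~k & ~z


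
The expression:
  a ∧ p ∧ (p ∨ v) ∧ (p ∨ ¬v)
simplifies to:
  a ∧ p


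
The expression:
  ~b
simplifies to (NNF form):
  ~b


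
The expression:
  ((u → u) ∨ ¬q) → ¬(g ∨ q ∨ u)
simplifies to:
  ¬g ∧ ¬q ∧ ¬u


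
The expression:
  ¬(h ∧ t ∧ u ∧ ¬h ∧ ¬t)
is always true.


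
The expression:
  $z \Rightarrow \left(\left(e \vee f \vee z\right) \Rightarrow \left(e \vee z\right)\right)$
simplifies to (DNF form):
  $\text{True}$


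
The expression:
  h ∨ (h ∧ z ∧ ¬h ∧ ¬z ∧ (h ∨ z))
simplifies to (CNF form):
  h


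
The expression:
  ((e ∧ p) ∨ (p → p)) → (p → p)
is always true.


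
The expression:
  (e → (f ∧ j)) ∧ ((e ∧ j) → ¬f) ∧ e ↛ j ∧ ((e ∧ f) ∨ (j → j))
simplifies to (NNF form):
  False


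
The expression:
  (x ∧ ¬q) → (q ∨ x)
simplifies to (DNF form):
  True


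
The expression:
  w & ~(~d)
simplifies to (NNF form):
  d & w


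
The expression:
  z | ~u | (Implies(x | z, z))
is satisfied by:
  {z: True, u: False, x: False}
  {u: False, x: False, z: False}
  {x: True, z: True, u: False}
  {x: True, u: False, z: False}
  {z: True, u: True, x: False}
  {u: True, z: False, x: False}
  {x: True, u: True, z: True}


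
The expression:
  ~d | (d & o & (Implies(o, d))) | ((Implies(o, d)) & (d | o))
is always true.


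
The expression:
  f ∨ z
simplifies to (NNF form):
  f ∨ z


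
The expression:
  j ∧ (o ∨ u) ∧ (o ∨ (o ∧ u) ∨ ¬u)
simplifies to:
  j ∧ o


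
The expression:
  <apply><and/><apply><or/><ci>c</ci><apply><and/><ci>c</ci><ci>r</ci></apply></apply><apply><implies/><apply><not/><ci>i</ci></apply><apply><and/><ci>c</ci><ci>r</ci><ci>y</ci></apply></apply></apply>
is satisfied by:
  {c: True, i: True, y: True, r: True}
  {c: True, i: True, y: True, r: False}
  {c: True, i: True, r: True, y: False}
  {c: True, i: True, r: False, y: False}
  {c: True, y: True, r: True, i: False}


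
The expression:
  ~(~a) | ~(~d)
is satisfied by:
  {a: True, d: True}
  {a: True, d: False}
  {d: True, a: False}


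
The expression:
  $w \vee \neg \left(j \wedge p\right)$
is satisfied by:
  {w: True, p: False, j: False}
  {p: False, j: False, w: False}
  {j: True, w: True, p: False}
  {j: True, p: False, w: False}
  {w: True, p: True, j: False}
  {p: True, w: False, j: False}
  {j: True, p: True, w: True}


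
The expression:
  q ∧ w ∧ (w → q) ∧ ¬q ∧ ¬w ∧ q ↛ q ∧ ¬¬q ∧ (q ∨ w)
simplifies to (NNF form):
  False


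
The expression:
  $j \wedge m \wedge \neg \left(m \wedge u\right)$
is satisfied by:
  {m: True, j: True, u: False}


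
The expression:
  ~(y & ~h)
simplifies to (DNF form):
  h | ~y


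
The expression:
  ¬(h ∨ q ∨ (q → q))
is never true.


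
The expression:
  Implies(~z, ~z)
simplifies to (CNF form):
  True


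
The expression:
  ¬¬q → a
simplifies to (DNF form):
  a ∨ ¬q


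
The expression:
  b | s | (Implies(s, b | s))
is always true.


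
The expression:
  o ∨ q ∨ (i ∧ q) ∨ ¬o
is always true.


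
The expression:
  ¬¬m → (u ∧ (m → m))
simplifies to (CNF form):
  u ∨ ¬m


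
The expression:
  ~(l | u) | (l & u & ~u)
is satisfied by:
  {u: False, l: False}


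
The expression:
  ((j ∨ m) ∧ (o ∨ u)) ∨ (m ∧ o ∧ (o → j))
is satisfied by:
  {o: True, m: True, u: True, j: True}
  {o: True, m: True, u: True, j: False}
  {o: True, m: True, j: True, u: False}
  {o: True, m: True, j: False, u: False}
  {o: True, u: True, j: True, m: False}
  {o: True, u: False, j: True, m: False}
  {m: True, u: True, j: True, o: False}
  {m: True, u: True, j: False, o: False}
  {u: True, j: True, o: False, m: False}


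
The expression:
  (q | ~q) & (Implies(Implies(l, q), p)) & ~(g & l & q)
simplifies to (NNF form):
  (l & ~q) | (p & ~g) | (p & ~l)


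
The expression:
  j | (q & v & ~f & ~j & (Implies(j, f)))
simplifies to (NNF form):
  j | (q & v & ~f)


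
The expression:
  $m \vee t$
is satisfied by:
  {t: True, m: True}
  {t: True, m: False}
  {m: True, t: False}


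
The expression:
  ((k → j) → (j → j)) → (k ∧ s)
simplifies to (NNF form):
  k ∧ s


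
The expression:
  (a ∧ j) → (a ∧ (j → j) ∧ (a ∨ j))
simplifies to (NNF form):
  True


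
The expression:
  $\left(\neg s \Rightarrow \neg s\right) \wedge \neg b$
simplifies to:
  $\neg b$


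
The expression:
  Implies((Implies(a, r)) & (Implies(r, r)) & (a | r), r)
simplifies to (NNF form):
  True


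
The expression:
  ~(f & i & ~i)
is always true.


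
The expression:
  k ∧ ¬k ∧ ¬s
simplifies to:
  False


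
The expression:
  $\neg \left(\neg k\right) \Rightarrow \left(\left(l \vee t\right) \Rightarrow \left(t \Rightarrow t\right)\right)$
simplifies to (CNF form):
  $\text{True}$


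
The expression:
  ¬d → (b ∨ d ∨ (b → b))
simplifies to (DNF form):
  True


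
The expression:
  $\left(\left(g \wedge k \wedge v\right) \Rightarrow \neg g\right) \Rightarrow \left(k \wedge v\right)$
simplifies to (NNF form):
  $k \wedge v$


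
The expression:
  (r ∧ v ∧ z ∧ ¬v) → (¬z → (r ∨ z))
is always true.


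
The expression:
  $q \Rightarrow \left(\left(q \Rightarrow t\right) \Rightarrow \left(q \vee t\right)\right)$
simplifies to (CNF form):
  $\text{True}$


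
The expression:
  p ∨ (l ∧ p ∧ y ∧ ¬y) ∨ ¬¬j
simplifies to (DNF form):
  j ∨ p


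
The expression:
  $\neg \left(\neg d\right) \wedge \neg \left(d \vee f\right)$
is never true.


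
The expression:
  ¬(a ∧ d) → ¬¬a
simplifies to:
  a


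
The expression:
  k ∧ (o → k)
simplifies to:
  k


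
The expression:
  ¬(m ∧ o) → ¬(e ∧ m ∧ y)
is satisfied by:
  {o: True, m: False, y: False, e: False}
  {e: False, m: False, o: False, y: False}
  {e: True, o: True, m: False, y: False}
  {e: True, m: False, o: False, y: False}
  {y: True, o: True, e: False, m: False}
  {y: True, e: False, m: False, o: False}
  {y: True, e: True, o: True, m: False}
  {y: True, e: True, m: False, o: False}
  {o: True, m: True, y: False, e: False}
  {m: True, y: False, o: False, e: False}
  {e: True, m: True, o: True, y: False}
  {e: True, m: True, y: False, o: False}
  {o: True, m: True, y: True, e: False}
  {m: True, y: True, e: False, o: False}
  {e: True, m: True, y: True, o: True}


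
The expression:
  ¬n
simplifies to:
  ¬n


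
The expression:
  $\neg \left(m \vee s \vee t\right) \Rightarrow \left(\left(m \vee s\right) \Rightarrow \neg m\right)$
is always true.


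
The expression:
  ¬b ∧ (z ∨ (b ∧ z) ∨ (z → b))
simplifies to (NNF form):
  ¬b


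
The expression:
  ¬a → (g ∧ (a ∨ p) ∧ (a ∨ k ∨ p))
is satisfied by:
  {a: True, p: True, g: True}
  {a: True, p: True, g: False}
  {a: True, g: True, p: False}
  {a: True, g: False, p: False}
  {p: True, g: True, a: False}


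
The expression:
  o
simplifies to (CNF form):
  o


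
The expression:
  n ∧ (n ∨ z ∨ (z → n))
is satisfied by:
  {n: True}


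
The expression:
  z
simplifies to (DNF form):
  z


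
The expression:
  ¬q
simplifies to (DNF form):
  ¬q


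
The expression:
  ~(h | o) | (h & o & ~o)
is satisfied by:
  {o: False, h: False}


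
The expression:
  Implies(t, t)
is always true.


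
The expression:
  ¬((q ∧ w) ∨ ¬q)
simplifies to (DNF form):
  q ∧ ¬w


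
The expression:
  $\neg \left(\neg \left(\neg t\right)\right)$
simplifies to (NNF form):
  $\neg t$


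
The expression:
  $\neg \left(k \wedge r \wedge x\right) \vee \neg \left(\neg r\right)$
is always true.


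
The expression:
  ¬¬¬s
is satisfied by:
  {s: False}


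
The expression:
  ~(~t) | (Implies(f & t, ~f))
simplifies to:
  True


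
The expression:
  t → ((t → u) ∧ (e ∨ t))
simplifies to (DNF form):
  u ∨ ¬t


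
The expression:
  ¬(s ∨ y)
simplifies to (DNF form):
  ¬s ∧ ¬y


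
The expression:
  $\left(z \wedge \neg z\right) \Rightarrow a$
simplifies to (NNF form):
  $\text{True}$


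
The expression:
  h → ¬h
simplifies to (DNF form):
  ¬h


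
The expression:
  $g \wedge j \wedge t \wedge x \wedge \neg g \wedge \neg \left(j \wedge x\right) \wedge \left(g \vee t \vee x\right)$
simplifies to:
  $\text{False}$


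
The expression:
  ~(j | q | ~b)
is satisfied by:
  {b: True, q: False, j: False}


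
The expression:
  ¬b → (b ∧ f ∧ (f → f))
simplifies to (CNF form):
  b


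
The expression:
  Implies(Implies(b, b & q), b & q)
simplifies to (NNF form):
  b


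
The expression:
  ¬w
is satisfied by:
  {w: False}


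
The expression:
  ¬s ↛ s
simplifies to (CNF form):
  True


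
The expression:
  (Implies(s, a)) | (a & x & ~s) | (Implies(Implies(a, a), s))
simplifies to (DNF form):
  True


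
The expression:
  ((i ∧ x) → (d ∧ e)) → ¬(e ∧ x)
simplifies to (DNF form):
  (i ∧ ¬d) ∨ ¬e ∨ ¬x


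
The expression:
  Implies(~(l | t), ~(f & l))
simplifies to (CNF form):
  True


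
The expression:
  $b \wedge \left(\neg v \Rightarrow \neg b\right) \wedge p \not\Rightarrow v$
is never true.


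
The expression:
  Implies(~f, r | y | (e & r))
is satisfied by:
  {r: True, y: True, f: True}
  {r: True, y: True, f: False}
  {r: True, f: True, y: False}
  {r: True, f: False, y: False}
  {y: True, f: True, r: False}
  {y: True, f: False, r: False}
  {f: True, y: False, r: False}


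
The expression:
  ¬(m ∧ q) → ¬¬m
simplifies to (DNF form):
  m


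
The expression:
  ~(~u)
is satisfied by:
  {u: True}


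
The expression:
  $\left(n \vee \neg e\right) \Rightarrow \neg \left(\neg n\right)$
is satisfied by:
  {n: True, e: True}
  {n: True, e: False}
  {e: True, n: False}


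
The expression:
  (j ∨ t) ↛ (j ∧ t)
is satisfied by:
  {t: True, j: False}
  {j: True, t: False}


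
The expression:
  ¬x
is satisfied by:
  {x: False}


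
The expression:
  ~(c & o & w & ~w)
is always true.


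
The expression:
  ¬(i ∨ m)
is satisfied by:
  {i: False, m: False}


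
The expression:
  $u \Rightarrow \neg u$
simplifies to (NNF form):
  $\neg u$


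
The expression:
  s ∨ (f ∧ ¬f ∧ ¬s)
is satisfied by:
  {s: True}


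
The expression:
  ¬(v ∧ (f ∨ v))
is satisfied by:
  {v: False}


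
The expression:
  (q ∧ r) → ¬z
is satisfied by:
  {q: False, z: False, r: False}
  {r: True, q: False, z: False}
  {z: True, q: False, r: False}
  {r: True, z: True, q: False}
  {q: True, r: False, z: False}
  {r: True, q: True, z: False}
  {z: True, q: True, r: False}


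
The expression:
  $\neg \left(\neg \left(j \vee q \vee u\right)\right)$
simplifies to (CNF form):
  $j \vee q \vee u$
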